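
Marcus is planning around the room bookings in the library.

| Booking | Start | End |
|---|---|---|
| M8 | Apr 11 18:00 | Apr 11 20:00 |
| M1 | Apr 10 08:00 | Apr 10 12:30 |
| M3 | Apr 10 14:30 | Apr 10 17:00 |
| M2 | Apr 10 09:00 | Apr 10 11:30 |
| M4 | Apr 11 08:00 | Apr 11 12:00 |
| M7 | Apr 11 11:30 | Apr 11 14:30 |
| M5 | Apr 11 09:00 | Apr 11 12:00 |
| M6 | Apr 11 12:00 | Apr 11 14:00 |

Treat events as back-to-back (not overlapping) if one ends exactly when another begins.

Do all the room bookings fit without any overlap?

No

Sorted by start: M1, M2, M3, M4, M5, M7, M6, M8.
M2 starts before M1 ends → M1 and M2 overlap.
That's a conflict, so the schedule is not conflict-free.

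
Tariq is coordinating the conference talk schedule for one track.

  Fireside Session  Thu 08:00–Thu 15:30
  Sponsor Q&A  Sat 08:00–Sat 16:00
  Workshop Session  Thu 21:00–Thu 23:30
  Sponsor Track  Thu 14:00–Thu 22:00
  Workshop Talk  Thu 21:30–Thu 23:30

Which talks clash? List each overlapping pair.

Fireside Session & Sponsor Track, Sponsor Track & Workshop Session, Sponsor Track & Workshop Talk, Workshop Session & Workshop Talk

Sorted by start: Fireside Session, Sponsor Track, Workshop Session, Workshop Talk, Sponsor Q&A.
Sponsor Track starts before Fireside Session ends → Fireside Session and Sponsor Track overlap.
Workshop Session starts after Fireside Session ends, so nothing later overlaps Fireside Session either.
Workshop Session starts before Sponsor Track ends → Sponsor Track and Workshop Session overlap.
Workshop Talk starts before Sponsor Track ends → Sponsor Track and Workshop Talk overlap.
Sponsor Q&A starts after Sponsor Track ends.
Workshop Talk starts before Workshop Session ends → Workshop Session and Workshop Talk overlap.
Sponsor Q&A starts after Workshop Session ends.
Sponsor Q&A starts after Workshop Talk ends.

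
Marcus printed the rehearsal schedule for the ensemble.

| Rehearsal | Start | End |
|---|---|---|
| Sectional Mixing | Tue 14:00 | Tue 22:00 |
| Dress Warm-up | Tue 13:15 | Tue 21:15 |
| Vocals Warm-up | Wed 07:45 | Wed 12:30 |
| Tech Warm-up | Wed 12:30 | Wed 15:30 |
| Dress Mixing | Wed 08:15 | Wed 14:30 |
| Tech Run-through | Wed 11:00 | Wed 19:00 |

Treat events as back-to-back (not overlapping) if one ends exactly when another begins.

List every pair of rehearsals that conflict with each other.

Dress Mixing & Tech Run-through, Dress Mixing & Tech Warm-up, Dress Mixing & Vocals Warm-up, Dress Warm-up & Sectional Mixing, Tech Run-through & Tech Warm-up, Tech Run-through & Vocals Warm-up

Sorted by start: Dress Warm-up, Sectional Mixing, Vocals Warm-up, Dress Mixing, Tech Run-through, Tech Warm-up.
Sectional Mixing starts before Dress Warm-up ends → Dress Warm-up and Sectional Mixing overlap.
Vocals Warm-up starts after Dress Warm-up ends, so nothing later overlaps Dress Warm-up either.
Vocals Warm-up starts after Sectional Mixing ends, so nothing later overlaps Sectional Mixing either.
Dress Mixing starts before Vocals Warm-up ends → Vocals Warm-up and Dress Mixing overlap.
Tech Run-through starts before Vocals Warm-up ends → Vocals Warm-up and Tech Run-through overlap.
Tech Warm-up starts exactly when Vocals Warm-up ends (back-to-back, no overlap).
Tech Run-through starts before Dress Mixing ends → Dress Mixing and Tech Run-through overlap.
Tech Warm-up starts before Dress Mixing ends → Dress Mixing and Tech Warm-up overlap.
Tech Warm-up starts before Tech Run-through ends → Tech Run-through and Tech Warm-up overlap.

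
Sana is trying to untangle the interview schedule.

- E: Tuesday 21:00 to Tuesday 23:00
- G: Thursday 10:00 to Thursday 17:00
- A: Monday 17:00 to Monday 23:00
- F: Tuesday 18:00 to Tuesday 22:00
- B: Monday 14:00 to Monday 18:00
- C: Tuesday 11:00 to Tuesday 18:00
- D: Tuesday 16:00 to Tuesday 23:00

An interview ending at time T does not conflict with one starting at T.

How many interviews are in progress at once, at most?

3

Sort all start/end points and keep a running count:
Monday 14:00 start B → 1
Monday 17:00 start A → 2
Monday 18:00 end B → 1
Monday 23:00 end A → 0
Tuesday 11:00 start C → 1
Tuesday 16:00 start D → 2
Tuesday 18:00 end C → 1
Tuesday 18:00 start F → 2
Tuesday 21:00 start E → 3
Tuesday 22:00 end F → 2
Tuesday 23:00 end D → 1
Tuesday 23:00 end E → 0
Thursday 10:00 start G → 1
Thursday 17:00 end G → 0
Peak is 3, at Tuesday 21:00 (D, E, F).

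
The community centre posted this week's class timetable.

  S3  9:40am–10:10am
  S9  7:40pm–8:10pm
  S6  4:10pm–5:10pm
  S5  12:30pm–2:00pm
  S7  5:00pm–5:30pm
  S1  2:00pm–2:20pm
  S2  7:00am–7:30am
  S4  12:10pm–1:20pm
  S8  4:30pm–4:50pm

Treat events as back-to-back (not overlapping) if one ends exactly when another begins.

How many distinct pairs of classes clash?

Sorted by start: S2, S3, S4, S5, S1, S6, S8, S7, S9.
S3 starts after S2 ends — done with S2.
S4 starts after S3 ends — done with S3.
S5 starts before S4 ends → S4 and S5 overlap.
S1 starts after S4 ends — done with S4.
S1 starts exactly when S5 ends (back-to-back, no overlap) — done with S5.
S6 starts after S1 ends — done with S1.
S8 starts before S6 ends → S6 and S8 overlap.
S7 starts before S6 ends → S6 and S7 overlap.
S9 starts after S6 ends.
S7 starts after S8 ends — done with S8.
S9 starts after S7 ends.
Overlapping pairs: S4 & S5, S6 & S7, S6 & S8 — 3 in total.

3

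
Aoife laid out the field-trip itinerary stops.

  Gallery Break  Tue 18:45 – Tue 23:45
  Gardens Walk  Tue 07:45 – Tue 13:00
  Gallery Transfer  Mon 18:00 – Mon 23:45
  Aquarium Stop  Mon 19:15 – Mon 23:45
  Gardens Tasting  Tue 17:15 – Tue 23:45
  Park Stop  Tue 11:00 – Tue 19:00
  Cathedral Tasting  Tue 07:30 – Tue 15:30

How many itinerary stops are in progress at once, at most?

3

Sweep the timeline, counting +1 at each start and −1 at each end (ends before starts at a tie):
Mon 18:00 start Gallery Transfer → 1
Mon 19:15 start Aquarium Stop → 2
Mon 23:45 end Aquarium Stop → 1
Mon 23:45 end Gallery Transfer → 0
Tue 07:30 start Cathedral Tasting → 1
Tue 07:45 start Gardens Walk → 2
Tue 11:00 start Park Stop → 3
Tue 13:00 end Gardens Walk → 2
Tue 15:30 end Cathedral Tasting → 1
Tue 17:15 start Gardens Tasting → 2
Tue 18:45 start Gallery Break → 3
Tue 19:00 end Park Stop → 2
Tue 23:45 end Gallery Break → 1
Tue 23:45 end Gardens Tasting → 0
Peak is 3, at Tue 11:00 (Cathedral Tasting, Gardens Walk, Park Stop).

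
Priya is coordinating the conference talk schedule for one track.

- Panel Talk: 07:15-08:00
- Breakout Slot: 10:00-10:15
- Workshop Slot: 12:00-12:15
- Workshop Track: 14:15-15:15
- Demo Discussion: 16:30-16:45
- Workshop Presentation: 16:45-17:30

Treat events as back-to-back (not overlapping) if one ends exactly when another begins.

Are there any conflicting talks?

Sorted by start: Panel Talk, Breakout Slot, Workshop Slot, Workshop Track, Demo Discussion, Workshop Presentation.
Breakout Slot starts after Panel Talk ends — done with Panel Talk.
Workshop Slot starts after Breakout Slot ends — done with Breakout Slot.
Workshop Track starts after Workshop Slot ends — done with Workshop Slot.
Demo Discussion starts after Workshop Track ends — done with Workshop Track.
Workshop Presentation starts exactly when Demo Discussion ends (back-to-back, no overlap).
Every pair is clear; the schedule has no overlaps.

No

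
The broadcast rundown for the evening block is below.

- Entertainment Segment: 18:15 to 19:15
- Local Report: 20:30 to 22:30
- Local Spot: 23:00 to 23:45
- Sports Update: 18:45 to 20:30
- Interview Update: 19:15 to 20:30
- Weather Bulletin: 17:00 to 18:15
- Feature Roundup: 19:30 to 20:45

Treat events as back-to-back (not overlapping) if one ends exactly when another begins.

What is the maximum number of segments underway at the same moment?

3

Sort all start/end points and keep a running count:
17:00 start Weather Bulletin → 1
18:15 end Weather Bulletin → 0
18:15 start Entertainment Segment → 1
18:45 start Sports Update → 2
19:15 end Entertainment Segment → 1
19:15 start Interview Update → 2
19:30 start Feature Roundup → 3
20:30 end Interview Update → 2
20:30 end Sports Update → 1
20:30 start Local Report → 2
20:45 end Feature Roundup → 1
22:30 end Local Report → 0
23:00 start Local Spot → 1
23:45 end Local Spot → 0
Peak is 3, at 19:30 (Feature Roundup, Interview Update, Sports Update).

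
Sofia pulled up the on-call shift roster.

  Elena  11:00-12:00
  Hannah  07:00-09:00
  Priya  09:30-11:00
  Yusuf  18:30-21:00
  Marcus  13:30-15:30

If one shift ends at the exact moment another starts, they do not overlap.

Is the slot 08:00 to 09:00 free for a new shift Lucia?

No — it overlaps Hannah

Hannah: starts 07:00 before Lucia ends 09:00, and ends 09:00 after Lucia starts 08:00 → overlap.
Priya: starts 09:30 at or after Lucia ends 09:00 → clear.
Elena: starts 11:00 at or after Lucia ends 09:00 → clear.
Marcus: starts 13:30 at or after Lucia ends 09:00 → clear.
Yusuf: starts 18:30 at or after Lucia ends 09:00 → clear.
Lucia overlaps Hannah.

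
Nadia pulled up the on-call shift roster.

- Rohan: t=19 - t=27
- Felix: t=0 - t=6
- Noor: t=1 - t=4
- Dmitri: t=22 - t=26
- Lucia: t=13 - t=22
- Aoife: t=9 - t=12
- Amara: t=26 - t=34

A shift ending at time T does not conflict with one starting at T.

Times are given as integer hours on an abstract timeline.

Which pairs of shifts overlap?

Amara & Rohan, Dmitri & Rohan, Felix & Noor, Lucia & Rohan

Sorted by start: Felix, Noor, Aoife, Lucia, Rohan, Dmitri, Amara.
Noor starts before Felix ends → Felix and Noor overlap.
Aoife starts after Felix ends, so Felix has no further overlaps.
Aoife starts after Noor ends, so Noor has no further overlaps.
Lucia starts after Aoife ends, so Aoife has no further overlaps.
Rohan starts before Lucia ends → Lucia and Rohan overlap.
Dmitri starts exactly when Lucia ends (back-to-back, no overlap), so Lucia has no further overlaps.
Dmitri starts before Rohan ends → Rohan and Dmitri overlap.
Amara starts before Rohan ends → Rohan and Amara overlap.
Amara starts exactly when Dmitri ends (back-to-back, no overlap).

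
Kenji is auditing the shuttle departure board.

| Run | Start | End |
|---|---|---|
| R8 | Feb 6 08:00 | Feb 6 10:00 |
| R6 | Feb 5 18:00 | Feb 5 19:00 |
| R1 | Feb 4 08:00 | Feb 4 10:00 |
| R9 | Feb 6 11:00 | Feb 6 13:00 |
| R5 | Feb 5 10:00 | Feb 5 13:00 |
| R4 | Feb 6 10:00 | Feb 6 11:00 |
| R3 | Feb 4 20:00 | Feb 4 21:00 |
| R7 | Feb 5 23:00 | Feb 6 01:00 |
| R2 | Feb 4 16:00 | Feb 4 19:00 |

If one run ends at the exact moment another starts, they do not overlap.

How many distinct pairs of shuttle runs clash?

0

Check each pair: they overlap iff neither finishes before the other starts.
Sorted by start: R1, R2, R3, R5, R6, R7, R8, R4, R9.
R2 starts after R1 ends; R1 is clear from here.
R3 starts after R2 ends; R2 is clear from here.
R5 starts after R3 ends; R3 is clear from here.
R6 starts after R5 ends; R5 is clear from here.
R7 starts after R6 ends; R6 is clear from here.
R8 starts after R7 ends; R7 is clear from here.
R4 starts exactly when R8 ends (back-to-back, no overlap); R8 is clear from here.
R9 starts exactly when R4 ends (back-to-back, no overlap).
No pair overlaps.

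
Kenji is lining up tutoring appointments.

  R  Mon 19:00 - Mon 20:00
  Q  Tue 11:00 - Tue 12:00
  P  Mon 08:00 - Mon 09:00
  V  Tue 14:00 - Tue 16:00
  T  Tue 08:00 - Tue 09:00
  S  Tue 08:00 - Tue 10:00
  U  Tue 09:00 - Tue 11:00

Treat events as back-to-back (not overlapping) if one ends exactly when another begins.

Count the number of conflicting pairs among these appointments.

2

Two intervals overlap when each starts before the other ends.
Sorted by start: P, R, S, T, U, Q, V.
R starts after P ends; P is clear from here.
S starts after R ends; R is clear from here.
T starts before S ends → S and T overlap.
U starts before S ends → S and U overlap.
Q starts after S ends; S is clear from here.
U starts exactly when T ends (back-to-back, no overlap); T is clear from here.
Q starts exactly when U ends (back-to-back, no overlap); U is clear from here.
V starts after Q ends.
Overlapping pairs: S & T, S & U — 2 in total.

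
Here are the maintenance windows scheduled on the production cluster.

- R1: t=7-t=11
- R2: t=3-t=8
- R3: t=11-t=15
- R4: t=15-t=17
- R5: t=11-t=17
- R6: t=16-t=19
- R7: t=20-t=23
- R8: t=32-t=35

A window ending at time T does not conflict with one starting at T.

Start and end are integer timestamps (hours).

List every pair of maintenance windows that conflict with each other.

R1 & R2, R3 & R5, R4 & R5, R4 & R6, R5 & R6

Sorted by start: R2, R1, R3, R5, R4, R6, R7, R8.
R1 starts before R2 ends → R2 and R1 overlap.
R3 starts after R2 ends, so nothing later overlaps R2 either.
R3 starts exactly when R1 ends (back-to-back, no overlap), so nothing later overlaps R1 either.
R5 starts before R3 ends → R3 and R5 overlap.
R4 starts exactly when R3 ends (back-to-back, no overlap), so nothing later overlaps R3 either.
R4 starts before R5 ends → R5 and R4 overlap.
R6 starts before R5 ends → R5 and R6 overlap.
R7 starts after R5 ends, so nothing later overlaps R5 either.
R6 starts before R4 ends → R4 and R6 overlap.
R7 starts after R4 ends, so nothing later overlaps R4 either.
R7 starts after R6 ends, so nothing later overlaps R6 either.
R8 starts after R7 ends.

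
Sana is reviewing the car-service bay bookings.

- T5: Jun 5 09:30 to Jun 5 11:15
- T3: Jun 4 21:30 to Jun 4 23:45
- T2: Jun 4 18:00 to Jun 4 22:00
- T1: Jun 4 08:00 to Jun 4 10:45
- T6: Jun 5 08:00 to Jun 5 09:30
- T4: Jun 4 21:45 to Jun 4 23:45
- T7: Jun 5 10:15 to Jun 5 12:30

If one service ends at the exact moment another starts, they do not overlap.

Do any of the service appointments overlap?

Yes

Two intervals overlap when each starts before the other ends.
Sorted by start: T1, T2, T3, T4, T6, T5, T7.
T2 starts after T1 ends — done with T1.
T3 starts before T2 ends → T2 and T3 overlap.
That's a conflict, so the schedule is not conflict-free.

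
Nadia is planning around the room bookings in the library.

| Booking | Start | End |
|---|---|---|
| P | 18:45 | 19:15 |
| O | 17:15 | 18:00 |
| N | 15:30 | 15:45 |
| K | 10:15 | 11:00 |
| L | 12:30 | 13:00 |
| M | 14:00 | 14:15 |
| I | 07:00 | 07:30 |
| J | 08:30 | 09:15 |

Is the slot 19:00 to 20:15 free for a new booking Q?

I: ends 07:30 at or before Q starts 19:00 → clear.
J: ends 09:15 at or before Q starts 19:00 → clear.
K: ends 11:00 at or before Q starts 19:00 → clear.
L: ends 13:00 at or before Q starts 19:00 → clear.
M: ends 14:15 at or before Q starts 19:00 → clear.
N: ends 15:45 at or before Q starts 19:00 → clear.
O: ends 18:00 at or before Q starts 19:00 → clear.
P: starts 18:45 before Q ends 20:15, and ends 19:15 after Q starts 19:00 → overlap.
Q overlaps P.

No — it overlaps P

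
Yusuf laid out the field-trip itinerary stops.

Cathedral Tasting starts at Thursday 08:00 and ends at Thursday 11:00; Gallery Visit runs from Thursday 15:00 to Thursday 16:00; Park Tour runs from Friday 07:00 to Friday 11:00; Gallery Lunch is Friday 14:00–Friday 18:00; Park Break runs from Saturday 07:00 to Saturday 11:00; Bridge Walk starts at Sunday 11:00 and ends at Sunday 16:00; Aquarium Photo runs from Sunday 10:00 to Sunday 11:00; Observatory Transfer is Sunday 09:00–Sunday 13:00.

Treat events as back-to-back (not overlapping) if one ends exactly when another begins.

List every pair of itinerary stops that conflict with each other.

Sorted by start: Cathedral Tasting, Gallery Visit, Park Tour, Gallery Lunch, Park Break, Observatory Transfer, Aquarium Photo, Bridge Walk.
Gallery Visit starts after Cathedral Tasting ends — done with Cathedral Tasting.
Park Tour starts after Gallery Visit ends — done with Gallery Visit.
Gallery Lunch starts after Park Tour ends — done with Park Tour.
Park Break starts after Gallery Lunch ends — done with Gallery Lunch.
Observatory Transfer starts after Park Break ends — done with Park Break.
Aquarium Photo starts before Observatory Transfer ends → Observatory Transfer and Aquarium Photo overlap.
Bridge Walk starts before Observatory Transfer ends → Observatory Transfer and Bridge Walk overlap.
Bridge Walk starts exactly when Aquarium Photo ends (back-to-back, no overlap).

Aquarium Photo & Observatory Transfer, Bridge Walk & Observatory Transfer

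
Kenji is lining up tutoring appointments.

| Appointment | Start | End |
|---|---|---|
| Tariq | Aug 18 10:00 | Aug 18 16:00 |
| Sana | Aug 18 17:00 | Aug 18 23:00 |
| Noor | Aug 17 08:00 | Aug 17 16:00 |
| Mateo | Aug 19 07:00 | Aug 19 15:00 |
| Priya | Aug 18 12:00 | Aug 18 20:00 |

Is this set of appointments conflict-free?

Sorted by start: Noor, Tariq, Priya, Sana, Mateo.
Tariq starts after Noor ends; Noor is clear from here.
Priya starts before Tariq ends → Tariq and Priya overlap.
That's a conflict, so the schedule is not conflict-free.

No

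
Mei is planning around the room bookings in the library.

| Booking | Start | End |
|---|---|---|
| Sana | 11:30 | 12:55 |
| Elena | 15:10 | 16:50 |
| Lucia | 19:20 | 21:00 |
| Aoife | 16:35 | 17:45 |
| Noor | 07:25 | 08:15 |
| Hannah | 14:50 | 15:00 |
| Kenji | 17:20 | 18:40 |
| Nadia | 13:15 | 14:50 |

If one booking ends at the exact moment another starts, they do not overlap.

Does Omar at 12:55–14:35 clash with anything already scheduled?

Yes — it overlaps Nadia

Noor: ends 08:15 at or before Omar starts 12:55 → clear.
Sana: ends 12:55 at or before Omar starts 12:55 → clear.
Nadia: starts 13:15 before Omar ends 14:35, and ends 14:50 after Omar starts 12:55 → overlap.
Hannah: starts 14:50 at or after Omar ends 14:35 → clear.
Elena: starts 15:10 at or after Omar ends 14:35 → clear.
Aoife: starts 16:35 at or after Omar ends 14:35 → clear.
Kenji: starts 17:20 at or after Omar ends 14:35 → clear.
Lucia: starts 19:20 at or after Omar ends 14:35 → clear.
Omar overlaps Nadia.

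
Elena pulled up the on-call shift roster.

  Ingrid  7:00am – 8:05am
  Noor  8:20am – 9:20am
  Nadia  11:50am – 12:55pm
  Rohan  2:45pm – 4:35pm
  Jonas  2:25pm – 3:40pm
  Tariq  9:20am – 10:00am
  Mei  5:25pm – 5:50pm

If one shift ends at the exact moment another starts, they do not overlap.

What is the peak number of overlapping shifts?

2

Sort all start/end points and keep a running count:
7:00am start Ingrid → 1
8:05am end Ingrid → 0
8:20am start Noor → 1
9:20am end Noor → 0
9:20am start Tariq → 1
10:00am end Tariq → 0
11:50am start Nadia → 1
12:55pm end Nadia → 0
2:25pm start Jonas → 1
2:45pm start Rohan → 2
3:40pm end Jonas → 1
4:35pm end Rohan → 0
5:25pm start Mei → 1
5:50pm end Mei → 0
Peak is 2, at 2:45pm (Jonas, Rohan).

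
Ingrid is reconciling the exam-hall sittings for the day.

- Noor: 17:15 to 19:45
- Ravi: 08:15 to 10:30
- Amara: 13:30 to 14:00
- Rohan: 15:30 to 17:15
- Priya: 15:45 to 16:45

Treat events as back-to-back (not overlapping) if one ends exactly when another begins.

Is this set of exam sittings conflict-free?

No

Sorted by start: Ravi, Amara, Rohan, Priya, Noor.
Amara starts after Ravi ends — done with Ravi.
Rohan starts after Amara ends — done with Amara.
Priya starts before Rohan ends → Rohan and Priya overlap.
That's a conflict, so the schedule is not conflict-free.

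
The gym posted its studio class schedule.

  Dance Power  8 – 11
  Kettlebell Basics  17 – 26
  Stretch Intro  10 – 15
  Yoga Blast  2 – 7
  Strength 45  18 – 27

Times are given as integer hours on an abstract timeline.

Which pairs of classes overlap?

Dance Power & Stretch Intro, Kettlebell Basics & Strength 45

Sorted by start: Yoga Blast, Dance Power, Stretch Intro, Kettlebell Basics, Strength 45.
Dance Power starts after Yoga Blast ends, so nothing later overlaps Yoga Blast either.
Stretch Intro starts before Dance Power ends → Dance Power and Stretch Intro overlap.
Kettlebell Basics starts after Dance Power ends, so nothing later overlaps Dance Power either.
Kettlebell Basics starts after Stretch Intro ends, so nothing later overlaps Stretch Intro either.
Strength 45 starts before Kettlebell Basics ends → Kettlebell Basics and Strength 45 overlap.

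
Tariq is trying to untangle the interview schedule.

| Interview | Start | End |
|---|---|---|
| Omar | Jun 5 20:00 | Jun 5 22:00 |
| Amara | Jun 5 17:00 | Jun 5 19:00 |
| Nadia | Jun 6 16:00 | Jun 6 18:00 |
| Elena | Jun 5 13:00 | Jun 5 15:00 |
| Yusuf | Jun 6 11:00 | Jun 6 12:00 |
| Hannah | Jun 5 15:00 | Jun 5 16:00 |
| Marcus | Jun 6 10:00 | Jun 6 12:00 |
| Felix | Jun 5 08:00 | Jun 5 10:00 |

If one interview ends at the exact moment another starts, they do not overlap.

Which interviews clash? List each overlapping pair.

Check each pair: they overlap iff neither finishes before the other starts.
Sorted by start: Felix, Elena, Hannah, Amara, Omar, Marcus, Yusuf, Nadia.
Elena starts after Felix ends, so nothing later overlaps Felix either.
Hannah starts exactly when Elena ends (back-to-back, no overlap), so nothing later overlaps Elena either.
Amara starts after Hannah ends, so nothing later overlaps Hannah either.
Omar starts after Amara ends, so nothing later overlaps Amara either.
Marcus starts after Omar ends, so nothing later overlaps Omar either.
Yusuf starts before Marcus ends → Marcus and Yusuf overlap.
Nadia starts after Marcus ends.
Nadia starts after Yusuf ends.

Marcus & Yusuf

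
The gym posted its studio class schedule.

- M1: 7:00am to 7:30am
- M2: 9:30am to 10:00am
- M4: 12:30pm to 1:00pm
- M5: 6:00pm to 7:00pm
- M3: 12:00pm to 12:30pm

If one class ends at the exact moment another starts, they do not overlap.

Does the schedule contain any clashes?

No

Check each pair: they overlap iff neither finishes before the other starts.
Sorted by start: M1, M2, M3, M4, M5.
M2 starts after M1 ends — done with M1.
M3 starts after M2 ends — done with M2.
M4 starts exactly when M3 ends (back-to-back, no overlap) — done with M3.
M5 starts after M4 ends.
Every pair is clear; the schedule has no overlaps.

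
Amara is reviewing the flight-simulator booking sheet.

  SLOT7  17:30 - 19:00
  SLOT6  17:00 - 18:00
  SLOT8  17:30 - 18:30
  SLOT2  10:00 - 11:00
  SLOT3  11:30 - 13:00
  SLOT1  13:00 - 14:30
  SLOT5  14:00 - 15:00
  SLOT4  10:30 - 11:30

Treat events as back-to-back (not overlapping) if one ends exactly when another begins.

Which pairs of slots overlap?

SLOT1 & SLOT5, SLOT2 & SLOT4, SLOT6 & SLOT7, SLOT6 & SLOT8, SLOT7 & SLOT8

Sorted by start: SLOT2, SLOT4, SLOT3, SLOT1, SLOT5, SLOT6, SLOT7, SLOT8.
SLOT4 starts before SLOT2 ends → SLOT2 and SLOT4 overlap.
SLOT3 starts after SLOT2 ends, so SLOT2 has no further overlaps.
SLOT3 starts exactly when SLOT4 ends (back-to-back, no overlap), so SLOT4 has no further overlaps.
SLOT1 starts exactly when SLOT3 ends (back-to-back, no overlap), so SLOT3 has no further overlaps.
SLOT5 starts before SLOT1 ends → SLOT1 and SLOT5 overlap.
SLOT6 starts after SLOT1 ends, so SLOT1 has no further overlaps.
SLOT6 starts after SLOT5 ends, so SLOT5 has no further overlaps.
SLOT7 starts before SLOT6 ends → SLOT6 and SLOT7 overlap.
SLOT8 starts before SLOT6 ends → SLOT6 and SLOT8 overlap.
SLOT8 starts before SLOT7 ends → SLOT7 and SLOT8 overlap.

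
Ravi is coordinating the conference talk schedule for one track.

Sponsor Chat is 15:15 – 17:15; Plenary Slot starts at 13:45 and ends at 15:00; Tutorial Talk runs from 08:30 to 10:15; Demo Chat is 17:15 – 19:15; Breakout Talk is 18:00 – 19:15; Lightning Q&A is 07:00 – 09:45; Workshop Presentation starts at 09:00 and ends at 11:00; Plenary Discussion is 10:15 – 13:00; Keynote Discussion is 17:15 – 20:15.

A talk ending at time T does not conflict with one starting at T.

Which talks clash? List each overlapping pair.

Sorted by start: Lightning Q&A, Tutorial Talk, Workshop Presentation, Plenary Discussion, Plenary Slot, Sponsor Chat, Keynote Discussion, Demo Chat, Breakout Talk.
Tutorial Talk starts before Lightning Q&A ends → Lightning Q&A and Tutorial Talk overlap.
Workshop Presentation starts before Lightning Q&A ends → Lightning Q&A and Workshop Presentation overlap.
Plenary Discussion starts after Lightning Q&A ends, so nothing later overlaps Lightning Q&A either.
Workshop Presentation starts before Tutorial Talk ends → Tutorial Talk and Workshop Presentation overlap.
Plenary Discussion starts exactly when Tutorial Talk ends (back-to-back, no overlap), so nothing later overlaps Tutorial Talk either.
Plenary Discussion starts before Workshop Presentation ends → Workshop Presentation and Plenary Discussion overlap.
Plenary Slot starts after Workshop Presentation ends, so nothing later overlaps Workshop Presentation either.
Plenary Slot starts after Plenary Discussion ends, so nothing later overlaps Plenary Discussion either.
Sponsor Chat starts after Plenary Slot ends, so nothing later overlaps Plenary Slot either.
Keynote Discussion starts exactly when Sponsor Chat ends (back-to-back, no overlap), so nothing later overlaps Sponsor Chat either.
Demo Chat starts before Keynote Discussion ends → Keynote Discussion and Demo Chat overlap.
Breakout Talk starts before Keynote Discussion ends → Keynote Discussion and Breakout Talk overlap.
Breakout Talk starts before Demo Chat ends → Demo Chat and Breakout Talk overlap.

Breakout Talk & Demo Chat, Breakout Talk & Keynote Discussion, Demo Chat & Keynote Discussion, Lightning Q&A & Tutorial Talk, Lightning Q&A & Workshop Presentation, Plenary Discussion & Workshop Presentation, Tutorial Talk & Workshop Presentation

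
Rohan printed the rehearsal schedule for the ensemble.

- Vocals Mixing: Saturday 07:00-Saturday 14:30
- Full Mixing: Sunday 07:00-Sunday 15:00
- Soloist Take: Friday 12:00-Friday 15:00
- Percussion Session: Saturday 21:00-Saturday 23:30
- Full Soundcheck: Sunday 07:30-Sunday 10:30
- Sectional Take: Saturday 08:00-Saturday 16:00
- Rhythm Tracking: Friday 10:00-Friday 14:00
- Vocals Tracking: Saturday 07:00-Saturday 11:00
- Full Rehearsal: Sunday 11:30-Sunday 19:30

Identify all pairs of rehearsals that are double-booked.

Full Mixing & Full Rehearsal, Full Mixing & Full Soundcheck, Rhythm Tracking & Soloist Take, Sectional Take & Vocals Mixing, Sectional Take & Vocals Tracking, Vocals Mixing & Vocals Tracking

Sorted by start: Rhythm Tracking, Soloist Take, Vocals Mixing, Vocals Tracking, Sectional Take, Percussion Session, Full Mixing, Full Soundcheck, Full Rehearsal.
Soloist Take starts before Rhythm Tracking ends → Rhythm Tracking and Soloist Take overlap.
Vocals Mixing starts after Rhythm Tracking ends, so nothing later overlaps Rhythm Tracking either.
Vocals Mixing starts after Soloist Take ends, so nothing later overlaps Soloist Take either.
Vocals Tracking starts before Vocals Mixing ends → Vocals Mixing and Vocals Tracking overlap.
Sectional Take starts before Vocals Mixing ends → Vocals Mixing and Sectional Take overlap.
Percussion Session starts after Vocals Mixing ends, so nothing later overlaps Vocals Mixing either.
Sectional Take starts before Vocals Tracking ends → Vocals Tracking and Sectional Take overlap.
Percussion Session starts after Vocals Tracking ends, so nothing later overlaps Vocals Tracking either.
Percussion Session starts after Sectional Take ends, so nothing later overlaps Sectional Take either.
Full Mixing starts after Percussion Session ends, so nothing later overlaps Percussion Session either.
Full Soundcheck starts before Full Mixing ends → Full Mixing and Full Soundcheck overlap.
Full Rehearsal starts before Full Mixing ends → Full Mixing and Full Rehearsal overlap.
Full Rehearsal starts after Full Soundcheck ends.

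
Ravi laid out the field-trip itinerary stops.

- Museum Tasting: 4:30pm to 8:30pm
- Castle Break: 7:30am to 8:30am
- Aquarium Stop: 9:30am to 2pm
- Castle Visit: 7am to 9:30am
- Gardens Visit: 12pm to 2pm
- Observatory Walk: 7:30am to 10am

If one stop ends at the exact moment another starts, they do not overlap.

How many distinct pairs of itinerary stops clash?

Check each pair: they overlap iff neither finishes before the other starts.
Sorted by start: Castle Visit, Castle Break, Observatory Walk, Aquarium Stop, Gardens Visit, Museum Tasting.
Castle Break starts before Castle Visit ends → Castle Visit and Castle Break overlap.
Observatory Walk starts before Castle Visit ends → Castle Visit and Observatory Walk overlap.
Aquarium Stop starts exactly when Castle Visit ends (back-to-back, no overlap) — done with Castle Visit.
Observatory Walk starts before Castle Break ends → Castle Break and Observatory Walk overlap.
Aquarium Stop starts after Castle Break ends — done with Castle Break.
Aquarium Stop starts before Observatory Walk ends → Observatory Walk and Aquarium Stop overlap.
Gardens Visit starts after Observatory Walk ends — done with Observatory Walk.
Gardens Visit starts before Aquarium Stop ends → Aquarium Stop and Gardens Visit overlap.
Museum Tasting starts after Aquarium Stop ends.
Museum Tasting starts after Gardens Visit ends.
Overlapping pairs: Aquarium Stop & Gardens Visit, Aquarium Stop & Observatory Walk, Castle Break & Castle Visit, Castle Break & Observatory Walk, Castle Visit & Observatory Walk — 5 in total.

5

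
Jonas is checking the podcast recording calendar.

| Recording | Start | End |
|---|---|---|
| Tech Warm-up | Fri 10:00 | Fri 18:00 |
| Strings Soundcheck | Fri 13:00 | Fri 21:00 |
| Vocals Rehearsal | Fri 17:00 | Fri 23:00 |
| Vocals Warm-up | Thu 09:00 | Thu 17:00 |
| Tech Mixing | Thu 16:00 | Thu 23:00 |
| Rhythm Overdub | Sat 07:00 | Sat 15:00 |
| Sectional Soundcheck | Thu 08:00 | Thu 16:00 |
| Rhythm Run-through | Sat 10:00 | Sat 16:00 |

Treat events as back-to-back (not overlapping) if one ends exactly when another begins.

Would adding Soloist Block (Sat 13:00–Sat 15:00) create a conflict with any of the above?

Sectional Soundcheck: ends Thu 16:00 at or before Soloist Block starts Sat 13:00 → clear.
Vocals Warm-up: ends Thu 17:00 at or before Soloist Block starts Sat 13:00 → clear.
Tech Mixing: ends Thu 23:00 at or before Soloist Block starts Sat 13:00 → clear.
Tech Warm-up: ends Fri 18:00 at or before Soloist Block starts Sat 13:00 → clear.
Strings Soundcheck: ends Fri 21:00 at or before Soloist Block starts Sat 13:00 → clear.
Vocals Rehearsal: ends Fri 23:00 at or before Soloist Block starts Sat 13:00 → clear.
Rhythm Overdub: starts Sat 07:00 before Soloist Block ends Sat 15:00, and ends Sat 15:00 after Soloist Block starts Sat 13:00 → overlap.
Rhythm Run-through: starts Sat 10:00 before Soloist Block ends Sat 15:00, and ends Sat 16:00 after Soloist Block starts Sat 13:00 → overlap.
Soloist Block overlaps Rhythm Overdub, Rhythm Run-through.

Yes — it overlaps Rhythm Overdub, Rhythm Run-through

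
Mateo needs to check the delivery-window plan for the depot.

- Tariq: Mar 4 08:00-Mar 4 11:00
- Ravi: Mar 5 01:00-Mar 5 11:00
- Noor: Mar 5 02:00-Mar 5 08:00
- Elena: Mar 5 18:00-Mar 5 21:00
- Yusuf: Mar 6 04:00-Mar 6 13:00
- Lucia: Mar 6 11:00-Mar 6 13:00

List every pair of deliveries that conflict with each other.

Two intervals overlap when each starts before the other ends.
Sorted by start: Tariq, Ravi, Noor, Elena, Yusuf, Lucia.
Ravi starts after Tariq ends, so Tariq has no further overlaps.
Noor starts before Ravi ends → Ravi and Noor overlap.
Elena starts after Ravi ends, so Ravi has no further overlaps.
Elena starts after Noor ends, so Noor has no further overlaps.
Yusuf starts after Elena ends, so Elena has no further overlaps.
Lucia starts before Yusuf ends → Yusuf and Lucia overlap.

Lucia & Yusuf, Noor & Ravi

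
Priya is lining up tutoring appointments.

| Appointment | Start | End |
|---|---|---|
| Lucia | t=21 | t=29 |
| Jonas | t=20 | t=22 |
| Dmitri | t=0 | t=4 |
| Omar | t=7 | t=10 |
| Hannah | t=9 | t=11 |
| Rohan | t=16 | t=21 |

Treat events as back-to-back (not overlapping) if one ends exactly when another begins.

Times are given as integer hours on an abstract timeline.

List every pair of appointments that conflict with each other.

Sorted by start: Dmitri, Omar, Hannah, Rohan, Jonas, Lucia.
Omar starts after Dmitri ends — done with Dmitri.
Hannah starts before Omar ends → Omar and Hannah overlap.
Rohan starts after Omar ends — done with Omar.
Rohan starts after Hannah ends — done with Hannah.
Jonas starts before Rohan ends → Rohan and Jonas overlap.
Lucia starts exactly when Rohan ends (back-to-back, no overlap).
Lucia starts before Jonas ends → Jonas and Lucia overlap.

Hannah & Omar, Jonas & Lucia, Jonas & Rohan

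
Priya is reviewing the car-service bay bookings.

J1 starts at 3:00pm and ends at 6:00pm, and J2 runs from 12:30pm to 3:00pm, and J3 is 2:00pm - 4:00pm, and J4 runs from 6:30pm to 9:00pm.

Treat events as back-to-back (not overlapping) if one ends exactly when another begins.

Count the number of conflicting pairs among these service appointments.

Sorted by start: J2, J3, J1, J4.
J3 starts before J2 ends → J2 and J3 overlap.
J1 starts exactly when J2 ends (back-to-back, no overlap) — done with J2.
J1 starts before J3 ends → J3 and J1 overlap.
J4 starts after J3 ends.
J4 starts after J1 ends.
Overlapping pairs: J1 & J3, J2 & J3 — 2 in total.

2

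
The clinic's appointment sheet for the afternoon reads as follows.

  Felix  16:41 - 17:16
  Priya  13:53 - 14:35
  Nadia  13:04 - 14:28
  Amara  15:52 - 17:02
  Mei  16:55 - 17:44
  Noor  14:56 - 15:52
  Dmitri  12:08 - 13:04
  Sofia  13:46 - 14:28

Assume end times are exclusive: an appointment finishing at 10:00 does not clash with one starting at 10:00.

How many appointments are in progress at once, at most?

3

Sort all start/end points and keep a running count:
12:08 start Dmitri → 1
13:04 end Dmitri → 0
13:04 start Nadia → 1
13:46 start Sofia → 2
13:53 start Priya → 3
14:28 end Nadia → 2
14:28 end Sofia → 1
14:35 end Priya → 0
14:56 start Noor → 1
15:52 end Noor → 0
15:52 start Amara → 1
16:41 start Felix → 2
16:55 start Mei → 3
17:02 end Amara → 2
17:16 end Felix → 1
17:44 end Mei → 0
Peak is 3, at 13:53 (Nadia, Priya, Sofia).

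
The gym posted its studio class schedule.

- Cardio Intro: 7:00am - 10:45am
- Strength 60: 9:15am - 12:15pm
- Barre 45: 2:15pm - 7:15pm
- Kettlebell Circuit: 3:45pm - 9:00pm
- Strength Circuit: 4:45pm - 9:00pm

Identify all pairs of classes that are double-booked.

Barre 45 & Kettlebell Circuit, Barre 45 & Strength Circuit, Cardio Intro & Strength 60, Kettlebell Circuit & Strength Circuit

Sorted by start: Cardio Intro, Strength 60, Barre 45, Kettlebell Circuit, Strength Circuit.
Strength 60 starts before Cardio Intro ends → Cardio Intro and Strength 60 overlap.
Barre 45 starts after Cardio Intro ends — done with Cardio Intro.
Barre 45 starts after Strength 60 ends — done with Strength 60.
Kettlebell Circuit starts before Barre 45 ends → Barre 45 and Kettlebell Circuit overlap.
Strength Circuit starts before Barre 45 ends → Barre 45 and Strength Circuit overlap.
Strength Circuit starts before Kettlebell Circuit ends → Kettlebell Circuit and Strength Circuit overlap.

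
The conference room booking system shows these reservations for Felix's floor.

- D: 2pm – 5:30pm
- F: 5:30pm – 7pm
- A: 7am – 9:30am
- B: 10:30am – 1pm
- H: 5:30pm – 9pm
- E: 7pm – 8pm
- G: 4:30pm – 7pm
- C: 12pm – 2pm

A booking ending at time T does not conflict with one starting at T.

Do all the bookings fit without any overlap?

No

Sorted by start: A, B, C, D, G, F, H, E.
B starts after A ends, so A has no further overlaps.
C starts before B ends → B and C overlap.
That's a conflict, so the schedule is not conflict-free.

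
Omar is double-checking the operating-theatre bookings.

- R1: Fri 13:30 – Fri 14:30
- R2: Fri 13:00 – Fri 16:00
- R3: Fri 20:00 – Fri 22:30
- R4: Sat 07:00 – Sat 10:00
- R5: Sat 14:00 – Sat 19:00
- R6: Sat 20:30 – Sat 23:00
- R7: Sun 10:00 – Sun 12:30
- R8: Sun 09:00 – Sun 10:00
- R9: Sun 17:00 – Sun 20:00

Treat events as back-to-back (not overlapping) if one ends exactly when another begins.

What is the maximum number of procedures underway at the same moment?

2

Walk through starts and ends in time order (an end at T is processed before a start at T):
Fri 13:00 start R2 → 1
Fri 13:30 start R1 → 2
Fri 14:30 end R1 → 1
Fri 16:00 end R2 → 0
Fri 20:00 start R3 → 1
Fri 22:30 end R3 → 0
Sat 07:00 start R4 → 1
Sat 10:00 end R4 → 0
Sat 14:00 start R5 → 1
Sat 19:00 end R5 → 0
Sat 20:30 start R6 → 1
Sat 23:00 end R6 → 0
Sun 09:00 start R8 → 1
Sun 10:00 end R8 → 0
Sun 10:00 start R7 → 1
Sun 12:30 end R7 → 0
Sun 17:00 start R9 → 1
Sun 20:00 end R9 → 0
Peak is 2, at Fri 13:30 (R1, R2).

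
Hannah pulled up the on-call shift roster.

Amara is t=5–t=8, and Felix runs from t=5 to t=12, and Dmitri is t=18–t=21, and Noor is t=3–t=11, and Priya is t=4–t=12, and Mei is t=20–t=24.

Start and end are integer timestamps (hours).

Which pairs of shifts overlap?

Amara & Felix, Amara & Noor, Amara & Priya, Dmitri & Mei, Felix & Noor, Felix & Priya, Noor & Priya

Check each pair: they overlap iff neither finishes before the other starts.
Sorted by start: Noor, Priya, Amara, Felix, Dmitri, Mei.
Priya starts before Noor ends → Noor and Priya overlap.
Amara starts before Noor ends → Noor and Amara overlap.
Felix starts before Noor ends → Noor and Felix overlap.
Dmitri starts after Noor ends; Noor is clear from here.
Amara starts before Priya ends → Priya and Amara overlap.
Felix starts before Priya ends → Priya and Felix overlap.
Dmitri starts after Priya ends; Priya is clear from here.
Felix starts before Amara ends → Amara and Felix overlap.
Dmitri starts after Amara ends; Amara is clear from here.
Dmitri starts after Felix ends; Felix is clear from here.
Mei starts before Dmitri ends → Dmitri and Mei overlap.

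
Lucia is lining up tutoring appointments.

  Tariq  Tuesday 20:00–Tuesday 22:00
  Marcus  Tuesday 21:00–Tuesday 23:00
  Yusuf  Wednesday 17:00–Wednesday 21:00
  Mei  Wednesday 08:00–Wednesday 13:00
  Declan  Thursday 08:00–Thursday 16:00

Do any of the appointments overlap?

Yes

Sorted by start: Tariq, Marcus, Mei, Yusuf, Declan.
Marcus starts before Tariq ends → Tariq and Marcus overlap.
That's a conflict, so the schedule is not conflict-free.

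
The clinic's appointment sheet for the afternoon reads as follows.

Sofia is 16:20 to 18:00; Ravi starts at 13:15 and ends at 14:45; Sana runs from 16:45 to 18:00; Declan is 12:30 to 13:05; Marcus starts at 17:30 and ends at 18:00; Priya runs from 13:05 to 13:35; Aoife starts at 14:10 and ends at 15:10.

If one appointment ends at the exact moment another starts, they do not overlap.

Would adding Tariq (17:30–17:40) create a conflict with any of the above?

Declan: ends 13:05 at or before Tariq starts 17:30 → clear.
Priya: ends 13:35 at or before Tariq starts 17:30 → clear.
Ravi: ends 14:45 at or before Tariq starts 17:30 → clear.
Aoife: ends 15:10 at or before Tariq starts 17:30 → clear.
Sofia: starts 16:20 before Tariq ends 17:40, and ends 18:00 after Tariq starts 17:30 → overlap.
Sana: starts 16:45 before Tariq ends 17:40, and ends 18:00 after Tariq starts 17:30 → overlap.
Marcus: starts 17:30 before Tariq ends 17:40, and ends 18:00 after Tariq starts 17:30 → overlap.
Tariq overlaps Sofia, Sana, Marcus.

Yes — it overlaps Marcus, Sana, Sofia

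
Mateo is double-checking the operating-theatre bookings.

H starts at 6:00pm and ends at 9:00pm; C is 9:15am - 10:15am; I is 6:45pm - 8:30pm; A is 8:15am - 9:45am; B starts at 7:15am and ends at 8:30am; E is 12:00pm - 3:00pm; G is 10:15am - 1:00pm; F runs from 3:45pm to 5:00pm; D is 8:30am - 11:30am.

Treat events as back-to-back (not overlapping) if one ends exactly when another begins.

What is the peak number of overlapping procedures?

3

Walk through starts and ends in time order (an end at T is processed before a start at T):
7:15am start B → 1
8:15am start A → 2
8:30am end B → 1
8:30am start D → 2
9:15am start C → 3
9:45am end A → 2
10:15am end C → 1
10:15am start G → 2
11:30am end D → 1
12:00pm start E → 2
1:00pm end G → 1
3:00pm end E → 0
3:45pm start F → 1
5:00pm end F → 0
6:00pm start H → 1
6:45pm start I → 2
8:30pm end I → 1
9:00pm end H → 0
Peak is 3, at 9:15am (A, C, D).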